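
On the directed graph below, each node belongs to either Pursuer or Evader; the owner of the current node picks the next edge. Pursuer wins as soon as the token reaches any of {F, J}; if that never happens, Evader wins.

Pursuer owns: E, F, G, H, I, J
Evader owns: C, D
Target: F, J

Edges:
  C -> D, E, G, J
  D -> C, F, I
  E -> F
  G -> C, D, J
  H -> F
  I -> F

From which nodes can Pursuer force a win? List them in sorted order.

E, F, G, H, I, J

A0 = {F, J}
A1: add {E, G, H, I} — E (Pursuer) has E→F; G (Pursuer) has G→J; H (Pursuer) has H→F; I (Pursuer) has I→F.
A2 = A1; e.g. C (Evader) can still go to D. Fixed point.
Pursuer's winning region = {E, F, G, H, I, J}.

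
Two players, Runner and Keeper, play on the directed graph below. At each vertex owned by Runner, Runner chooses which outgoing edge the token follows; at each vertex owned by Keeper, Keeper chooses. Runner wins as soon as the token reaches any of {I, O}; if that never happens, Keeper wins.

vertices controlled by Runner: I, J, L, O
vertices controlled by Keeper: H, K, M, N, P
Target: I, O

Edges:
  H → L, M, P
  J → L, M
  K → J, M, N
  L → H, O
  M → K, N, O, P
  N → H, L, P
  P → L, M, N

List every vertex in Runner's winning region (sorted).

I, J, L, O

A0 = {I, O}
A1: add {L} — L (Runner) has L→O.
A2: add {J} — J (Runner) has J→L.
A3 = A2; e.g. H (Keeper) can still go to M. Fixed point.
Runner's winning region = {I, J, L, O}.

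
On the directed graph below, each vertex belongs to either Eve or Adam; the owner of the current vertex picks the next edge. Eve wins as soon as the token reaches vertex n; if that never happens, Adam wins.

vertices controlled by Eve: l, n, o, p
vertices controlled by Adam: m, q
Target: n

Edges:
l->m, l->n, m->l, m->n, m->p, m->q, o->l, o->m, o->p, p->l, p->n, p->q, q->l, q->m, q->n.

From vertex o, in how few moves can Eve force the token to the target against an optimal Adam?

2

A0 = {n}
A1: add {l, p} — l (Eve) has l→n; p (Eve) has p→n.
A2: add {o} — o (Eve) has o→l.
A3 = A2; e.g. m (Adam) can still go to q. Fixed point.
o enters the attractor at level 2, so Eve can force the target in 2 moves from there.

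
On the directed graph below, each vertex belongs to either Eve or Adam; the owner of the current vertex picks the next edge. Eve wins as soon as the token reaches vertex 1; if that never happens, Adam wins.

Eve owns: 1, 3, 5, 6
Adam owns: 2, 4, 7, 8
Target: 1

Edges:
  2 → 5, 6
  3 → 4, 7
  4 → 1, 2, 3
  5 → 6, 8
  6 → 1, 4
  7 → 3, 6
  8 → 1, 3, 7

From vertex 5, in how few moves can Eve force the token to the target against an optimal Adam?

A0 = {1}
A1: add {6} — 6 (Eve) has 6→1.
A2: add {5} — 5 (Eve) has 5→6.
5 enters the attractor at level 2, so Eve can force the target in 2 moves from there.

2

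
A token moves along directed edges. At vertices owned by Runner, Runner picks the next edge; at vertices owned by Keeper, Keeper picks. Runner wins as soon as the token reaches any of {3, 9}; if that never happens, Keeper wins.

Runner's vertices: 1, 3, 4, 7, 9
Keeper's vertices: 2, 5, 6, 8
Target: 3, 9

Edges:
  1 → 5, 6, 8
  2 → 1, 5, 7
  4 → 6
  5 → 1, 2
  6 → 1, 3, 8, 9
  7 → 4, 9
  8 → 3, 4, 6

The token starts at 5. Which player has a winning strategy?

Keeper

A0 = {3, 9}
A1: add {7} — 7 (Runner) has 7→9.
A2 = A1; e.g. 1 (Runner) has no edge into A1. Fixed point.
5 never enters the attractor, so Keeper can avoid the target forever.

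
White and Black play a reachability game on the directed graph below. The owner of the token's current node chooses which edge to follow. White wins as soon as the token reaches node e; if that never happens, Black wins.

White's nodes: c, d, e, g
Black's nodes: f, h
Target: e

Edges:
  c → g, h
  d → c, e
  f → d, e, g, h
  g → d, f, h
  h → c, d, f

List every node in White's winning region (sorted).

c, d, e, g

A0 = {e}
A1: add {d} — d (White) has d→e.
A2: add {g} — g (White) has g→d.
A3: add {c} — c (White) has c→g.
A4 = A3; e.g. f (Black) can still go to h. Fixed point.
White's winning region = {c, d, e, g}.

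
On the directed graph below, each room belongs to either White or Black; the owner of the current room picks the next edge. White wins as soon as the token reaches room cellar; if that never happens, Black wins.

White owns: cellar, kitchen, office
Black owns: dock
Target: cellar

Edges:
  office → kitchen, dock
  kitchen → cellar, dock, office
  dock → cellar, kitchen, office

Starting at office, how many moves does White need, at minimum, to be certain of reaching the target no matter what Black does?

A0 = {cellar}
A1: add {kitchen} — kitchen (White) has kitchen→cellar.
A2: add {office} — office (White) has office→kitchen.
office enters the attractor at level 2, so White can force the target in 2 moves from there.

2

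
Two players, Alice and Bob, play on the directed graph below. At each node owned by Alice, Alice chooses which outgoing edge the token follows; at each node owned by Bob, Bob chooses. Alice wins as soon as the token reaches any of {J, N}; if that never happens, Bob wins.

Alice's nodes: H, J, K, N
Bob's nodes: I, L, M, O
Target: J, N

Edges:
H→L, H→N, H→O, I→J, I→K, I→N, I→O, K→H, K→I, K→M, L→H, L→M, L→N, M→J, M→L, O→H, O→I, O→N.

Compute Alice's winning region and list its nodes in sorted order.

H, J, K, N

A0 = {J, N}
A1: add {H} — H (Alice) has H→N.
A2: add {K} — K (Alice) has K→H.
A3 = A2; e.g. I (Bob) can still go to O. Fixed point.
Alice's winning region = {H, J, K, N}.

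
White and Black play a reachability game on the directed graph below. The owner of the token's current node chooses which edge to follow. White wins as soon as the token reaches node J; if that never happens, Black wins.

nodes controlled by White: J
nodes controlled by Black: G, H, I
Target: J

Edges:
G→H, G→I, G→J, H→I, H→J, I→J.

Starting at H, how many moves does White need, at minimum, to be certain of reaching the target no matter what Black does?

2

A0 = {J}
A1: add {I} — I (Black): all of {J} already in.
A2: add {H} — H (Black): all of {I, J} already in.
H enters the attractor at level 2, so White can force the target in 2 moves from there.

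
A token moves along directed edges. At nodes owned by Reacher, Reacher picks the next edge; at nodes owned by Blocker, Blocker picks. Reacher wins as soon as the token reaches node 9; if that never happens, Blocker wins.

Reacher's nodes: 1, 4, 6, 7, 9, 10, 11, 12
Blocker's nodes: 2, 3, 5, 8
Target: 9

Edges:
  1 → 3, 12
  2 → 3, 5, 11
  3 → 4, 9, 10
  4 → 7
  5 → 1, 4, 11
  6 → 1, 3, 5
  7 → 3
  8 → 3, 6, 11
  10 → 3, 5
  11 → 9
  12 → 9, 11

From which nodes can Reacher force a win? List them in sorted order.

A0 = {9}
A1: add {11, 12} — 11 (Reacher) has 11→9; 12 (Reacher) has 12→9.
A2: add {1} — 1 (Reacher) has 1→12.
A3: add {6} — 6 (Reacher) has 6→1.
A4 = A3; e.g. 2 (Blocker) can still go to 3. Fixed point.
Reacher's winning region = {1, 6, 9, 11, 12}.

1, 6, 9, 11, 12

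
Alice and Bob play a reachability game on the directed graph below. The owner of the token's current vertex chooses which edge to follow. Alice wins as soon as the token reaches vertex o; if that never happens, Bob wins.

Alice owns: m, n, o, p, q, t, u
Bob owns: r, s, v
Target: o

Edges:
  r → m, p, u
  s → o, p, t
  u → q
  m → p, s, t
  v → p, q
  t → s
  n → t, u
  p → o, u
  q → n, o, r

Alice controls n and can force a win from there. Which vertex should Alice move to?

u

A0 = {o}
A1: add {p, q} — p (Alice) has p→o; q (Alice) has q→o.
A2: add {m, u, v} — m (Alice) has m→p; u (Alice) has u→q; v (Bob): all of {p, q} already in.
A3: add {n, r} — n (Alice) has n→u; r (Bob): all of {m, p, u} already in.
A4 = A3; e.g. s (Bob) can still go to t. Fixed point.
From n, successor u is in the attractor (rank 2); the other successor t is not.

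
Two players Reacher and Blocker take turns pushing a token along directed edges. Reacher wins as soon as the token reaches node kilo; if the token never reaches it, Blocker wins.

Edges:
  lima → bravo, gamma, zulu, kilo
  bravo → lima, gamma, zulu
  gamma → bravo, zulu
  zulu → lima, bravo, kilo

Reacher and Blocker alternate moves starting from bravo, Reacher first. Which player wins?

Track states (vertex, player-to-move).
A0 = {(kilo,Reacher), (kilo,Blocker)}
A1: add {(lima,Reacher), (zulu,Reacher)}.
A2 = A1; e.g. (lima,Blocker) stays out. (bravo,Reacher) never enters ⇒ Blocker avoids the target.

Blocker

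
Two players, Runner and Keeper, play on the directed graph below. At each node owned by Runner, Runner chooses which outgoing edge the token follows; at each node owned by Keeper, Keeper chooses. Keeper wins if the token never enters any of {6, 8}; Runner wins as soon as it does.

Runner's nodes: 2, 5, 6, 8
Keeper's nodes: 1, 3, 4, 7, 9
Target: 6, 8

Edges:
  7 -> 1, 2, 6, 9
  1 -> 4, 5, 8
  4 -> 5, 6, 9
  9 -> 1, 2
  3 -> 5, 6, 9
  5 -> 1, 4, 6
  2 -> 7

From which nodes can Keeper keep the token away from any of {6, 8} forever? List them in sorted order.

1, 2, 3, 4, 7, 9

A0 = {6, 8}
A1: add {5} — 5 (Runner) has 5→6.
A2 = A1; e.g. 1 (Keeper) can still go to 4. Fixed point.
Runner's attractor = {5, 6, 8}; Keeper avoids the target exactly from the complement.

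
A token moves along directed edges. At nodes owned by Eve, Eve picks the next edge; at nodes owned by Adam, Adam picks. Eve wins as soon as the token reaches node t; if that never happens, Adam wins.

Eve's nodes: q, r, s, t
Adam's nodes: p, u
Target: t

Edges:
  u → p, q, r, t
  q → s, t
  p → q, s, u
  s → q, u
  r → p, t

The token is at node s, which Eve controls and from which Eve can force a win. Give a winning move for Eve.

A0 = {t}
A1: add {q, r} — q (Eve) has q→t; r (Eve) has r→t.
A2: add {s} — s (Eve) has s→q.
A3 = A2; e.g. p (Adam) can still go to u. Fixed point.
From s, successor q is in the attractor (rank 1); the other successor u is not.

q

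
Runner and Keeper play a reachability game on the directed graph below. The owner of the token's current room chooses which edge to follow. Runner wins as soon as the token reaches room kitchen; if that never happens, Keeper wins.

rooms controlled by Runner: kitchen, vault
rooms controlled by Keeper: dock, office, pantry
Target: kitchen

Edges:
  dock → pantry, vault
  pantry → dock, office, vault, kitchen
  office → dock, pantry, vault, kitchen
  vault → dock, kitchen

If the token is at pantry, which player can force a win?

A0 = {kitchen}
A1: add {vault} — vault (Runner) has vault→kitchen.
A2 = A1; e.g. dock (Keeper) can still go to pantry. Fixed point.
pantry never enters the attractor, so Keeper can avoid the target forever.

Keeper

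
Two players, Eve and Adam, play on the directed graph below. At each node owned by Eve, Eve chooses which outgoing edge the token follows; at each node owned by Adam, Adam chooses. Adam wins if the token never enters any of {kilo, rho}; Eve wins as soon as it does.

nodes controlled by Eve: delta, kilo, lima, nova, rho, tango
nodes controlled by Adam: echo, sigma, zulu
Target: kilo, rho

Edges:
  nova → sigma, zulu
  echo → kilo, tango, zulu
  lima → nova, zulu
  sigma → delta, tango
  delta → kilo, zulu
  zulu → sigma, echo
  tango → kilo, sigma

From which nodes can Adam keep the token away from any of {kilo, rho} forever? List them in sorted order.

A0 = {kilo, rho}
A1: add {delta, tango} — delta (Eve) has delta→kilo; tango (Eve) has tango→kilo.
A2: add {sigma} — sigma (Adam): all of {delta, tango} already in.
A3: add {nova} — nova (Eve) has nova→sigma.
A4: add {lima} — lima (Eve) has lima→nova.
A5 = A4; e.g. zulu (Adam) can still go to echo. Fixed point.
Eve's attractor = {delta, kilo, lima, nova, rho, sigma, tango}; Adam avoids the target exactly from the complement.

echo, zulu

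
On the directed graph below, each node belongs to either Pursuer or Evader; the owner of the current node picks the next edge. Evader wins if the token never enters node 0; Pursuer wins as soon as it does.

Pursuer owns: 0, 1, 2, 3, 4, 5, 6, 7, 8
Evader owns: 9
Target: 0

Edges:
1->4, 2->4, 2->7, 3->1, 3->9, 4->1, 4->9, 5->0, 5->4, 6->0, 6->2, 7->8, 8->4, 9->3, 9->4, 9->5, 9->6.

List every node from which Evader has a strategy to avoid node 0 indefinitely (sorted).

A0 = {0}
A1: add {5, 6} — 5 (Pursuer) has 5→0; 6 (Pursuer) has 6→0.
A2 = A1; e.g. 1 (Pursuer) has no edge into A1. Fixed point.
Pursuer's attractor = {0, 5, 6}; Evader avoids the target exactly from the complement.

1, 2, 3, 4, 7, 8, 9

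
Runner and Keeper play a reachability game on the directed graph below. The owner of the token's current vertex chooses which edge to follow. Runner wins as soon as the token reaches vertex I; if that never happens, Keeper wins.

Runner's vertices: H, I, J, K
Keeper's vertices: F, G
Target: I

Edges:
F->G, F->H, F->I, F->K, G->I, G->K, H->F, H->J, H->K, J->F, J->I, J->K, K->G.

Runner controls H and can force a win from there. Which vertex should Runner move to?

A0 = {I}
A1: add {J} — J (Runner) has J→I.
A2: add {H} — H (Runner) has H→J.
A3 = A2; e.g. F (Keeper) can still go to G. Fixed point.
From H, successor J is in the attractor (rank 1); the other successors F, K are not.

J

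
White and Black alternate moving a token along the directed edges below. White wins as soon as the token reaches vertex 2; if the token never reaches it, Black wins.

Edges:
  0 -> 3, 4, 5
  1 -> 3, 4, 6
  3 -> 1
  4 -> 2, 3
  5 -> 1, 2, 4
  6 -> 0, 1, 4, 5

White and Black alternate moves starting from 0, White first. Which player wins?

Black

Track states (vertex, player-to-move).
A0 = {(2,White), (2,Black)}
A1: add {(4,White), (5,White)}.
A2 = A1; e.g. (0,White) stays out. (0,White) never enters ⇒ Black avoids the target.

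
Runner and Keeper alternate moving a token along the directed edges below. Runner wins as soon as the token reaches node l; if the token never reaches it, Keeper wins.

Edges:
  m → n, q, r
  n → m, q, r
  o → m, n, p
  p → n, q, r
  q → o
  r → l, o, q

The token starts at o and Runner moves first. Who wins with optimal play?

Keeper

Track states (vertex, player-to-move).
A0 = {(l,Runner), (l,Keeper)}
A1: add {(r,Runner)}.
A2 = A1; e.g. (m,Runner) stays out. (o,Runner) never enters ⇒ Keeper avoids the target.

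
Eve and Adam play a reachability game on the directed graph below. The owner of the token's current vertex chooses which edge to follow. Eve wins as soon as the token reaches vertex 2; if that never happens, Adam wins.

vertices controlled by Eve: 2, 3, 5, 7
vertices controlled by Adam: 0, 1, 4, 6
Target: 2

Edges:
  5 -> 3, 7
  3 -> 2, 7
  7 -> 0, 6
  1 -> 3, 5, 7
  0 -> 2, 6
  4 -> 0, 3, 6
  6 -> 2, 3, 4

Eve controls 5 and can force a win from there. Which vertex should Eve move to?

A0 = {2}
A1: add {3} — 3 (Eve) has 3→2.
A2: add {5} — 5 (Eve) has 5→3.
A3 = A2; e.g. 0 (Adam) can still go to 6. Fixed point.
From 5, successor 3 is in the attractor (rank 1); the other successor 7 is not.

3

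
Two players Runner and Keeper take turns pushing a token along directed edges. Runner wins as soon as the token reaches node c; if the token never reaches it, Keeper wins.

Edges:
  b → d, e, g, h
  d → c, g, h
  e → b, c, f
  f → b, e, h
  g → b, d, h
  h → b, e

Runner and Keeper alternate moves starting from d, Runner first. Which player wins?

Track states (vertex, player-to-move).
A0 = {(c,Runner), (c,Keeper)}
A1: add {(d,Runner), (e,Runner)}.
(d,Runner) ∈ A1 ⇒ Runner forces the target.

Runner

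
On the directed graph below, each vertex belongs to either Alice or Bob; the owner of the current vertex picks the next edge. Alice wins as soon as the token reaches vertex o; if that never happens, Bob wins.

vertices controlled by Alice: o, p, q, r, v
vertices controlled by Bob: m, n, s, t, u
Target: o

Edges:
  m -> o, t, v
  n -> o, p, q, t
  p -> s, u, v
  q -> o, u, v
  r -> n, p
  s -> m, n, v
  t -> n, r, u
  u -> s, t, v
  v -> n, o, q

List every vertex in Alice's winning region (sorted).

A0 = {o}
A1: add {q, v} — q (Alice) has q→o; v (Alice) has v→o.
A2: add {p} — p (Alice) has p→v.
A3: add {r} — r (Alice) has r→p.
A4 = A3; e.g. m (Bob) can still go to t. Fixed point.
Alice's winning region = {o, p, q, r, v}.

o, p, q, r, v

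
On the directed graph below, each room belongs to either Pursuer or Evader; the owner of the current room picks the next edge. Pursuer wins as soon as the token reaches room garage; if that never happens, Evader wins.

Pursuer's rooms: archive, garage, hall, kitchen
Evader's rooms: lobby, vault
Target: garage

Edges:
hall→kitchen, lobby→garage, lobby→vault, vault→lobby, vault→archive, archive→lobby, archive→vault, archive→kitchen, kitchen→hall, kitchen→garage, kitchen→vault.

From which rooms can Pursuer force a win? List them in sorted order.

A0 = {garage}
A1: add {kitchen} — kitchen (Pursuer) has kitchen→garage.
A2: add {archive, hall} — hall (Pursuer) has hall→kitchen; archive (Pursuer) has archive→kitchen.
A3 = A2; e.g. lobby (Evader) can still go to vault. Fixed point.
Pursuer's winning region = {archive, garage, hall, kitchen}.

archive, garage, hall, kitchen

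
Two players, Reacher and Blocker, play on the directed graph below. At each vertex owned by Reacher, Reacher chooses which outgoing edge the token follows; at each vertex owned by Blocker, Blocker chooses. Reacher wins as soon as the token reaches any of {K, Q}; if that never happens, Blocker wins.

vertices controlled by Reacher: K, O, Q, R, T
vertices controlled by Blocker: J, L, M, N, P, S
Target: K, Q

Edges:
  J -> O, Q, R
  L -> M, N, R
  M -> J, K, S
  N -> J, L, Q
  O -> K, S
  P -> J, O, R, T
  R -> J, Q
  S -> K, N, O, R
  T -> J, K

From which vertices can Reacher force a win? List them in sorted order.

J, K, O, P, Q, R, T

A0 = {K, Q}
A1: add {O, R, T} — O (Reacher) has O→K; R (Reacher) has R→Q; T (Reacher) has T→K.
A2: add {J} — J (Blocker): all of {O, Q, R} already in.
A3: add {P} — P (Blocker): all of {J, O, R, T} already in.
A4 = A3; e.g. L (Blocker) can still go to M. Fixed point.
Reacher's winning region = {J, K, O, P, Q, R, T}.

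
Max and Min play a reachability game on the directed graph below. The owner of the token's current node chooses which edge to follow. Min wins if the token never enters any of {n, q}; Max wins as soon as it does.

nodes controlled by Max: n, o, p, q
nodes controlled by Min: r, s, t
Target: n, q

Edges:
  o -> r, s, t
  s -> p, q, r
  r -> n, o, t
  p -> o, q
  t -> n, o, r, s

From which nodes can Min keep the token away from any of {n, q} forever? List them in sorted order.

A0 = {n, q}
A1: add {p} — p (Max) has p→q.
A2 = A1; e.g. o (Max) has no edge into A1. Fixed point.
Max's attractor = {n, p, q}; Min avoids the target exactly from the complement.

o, r, s, t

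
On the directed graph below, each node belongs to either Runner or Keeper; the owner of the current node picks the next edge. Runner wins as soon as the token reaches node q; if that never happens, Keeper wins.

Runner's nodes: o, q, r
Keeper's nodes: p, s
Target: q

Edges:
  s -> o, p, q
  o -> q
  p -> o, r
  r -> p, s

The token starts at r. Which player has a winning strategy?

Keeper

A0 = {q}
A1: add {o} — o (Runner) has o→q.
A2 = A1; e.g. p (Keeper) can still go to r. Fixed point.
r never enters the attractor, so Keeper can avoid the target forever.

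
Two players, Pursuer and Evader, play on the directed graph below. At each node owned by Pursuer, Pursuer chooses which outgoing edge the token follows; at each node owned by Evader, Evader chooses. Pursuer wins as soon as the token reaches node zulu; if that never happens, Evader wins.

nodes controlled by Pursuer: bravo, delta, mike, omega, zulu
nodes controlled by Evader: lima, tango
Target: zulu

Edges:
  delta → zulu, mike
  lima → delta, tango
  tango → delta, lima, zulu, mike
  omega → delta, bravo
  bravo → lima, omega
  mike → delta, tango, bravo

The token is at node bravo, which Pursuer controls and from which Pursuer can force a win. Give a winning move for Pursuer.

omega

A0 = {zulu}
A1: add {delta} — delta (Pursuer) has delta→zulu.
A2: add {mike, omega} — omega (Pursuer) has omega→delta; mike (Pursuer) has mike→delta.
A3: add {bravo} — bravo (Pursuer) has bravo→omega.
A4 = A3; e.g. lima (Evader) can still go to tango. Fixed point.
From bravo, successor omega is in the attractor (rank 2); the other successor lima is not.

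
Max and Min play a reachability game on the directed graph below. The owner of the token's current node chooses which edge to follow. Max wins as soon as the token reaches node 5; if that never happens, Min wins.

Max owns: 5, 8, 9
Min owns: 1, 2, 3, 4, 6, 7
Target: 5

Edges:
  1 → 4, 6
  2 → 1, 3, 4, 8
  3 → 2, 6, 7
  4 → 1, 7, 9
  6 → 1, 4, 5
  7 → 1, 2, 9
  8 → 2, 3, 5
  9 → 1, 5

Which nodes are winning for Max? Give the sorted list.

5, 8, 9

A0 = {5}
A1: add {8, 9} — 8 (Max) has 8→5; 9 (Max) has 9→5.
A2 = A1; e.g. 1 (Min) can still go to 4. Fixed point.
Max's winning region = {5, 8, 9}.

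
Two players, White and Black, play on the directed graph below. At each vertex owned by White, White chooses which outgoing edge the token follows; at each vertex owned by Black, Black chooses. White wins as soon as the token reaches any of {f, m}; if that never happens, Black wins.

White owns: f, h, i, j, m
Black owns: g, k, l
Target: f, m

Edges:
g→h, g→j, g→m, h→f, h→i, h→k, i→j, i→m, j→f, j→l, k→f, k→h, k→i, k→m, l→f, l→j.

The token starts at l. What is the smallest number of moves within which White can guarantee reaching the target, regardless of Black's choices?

2

A0 = {f, m}
A1: add {h, i, j} — h (White) has h→f; i (White) has i→m; j (White) has j→f.
A2: add {g, k, l} — g (Black): all of {h, j, m} already in; k (Black): all of {f, h, i, m} already in; l (Black): all of {f, j} already in.
A2 = all vertices. Fixed point.
l enters the attractor at level 2, so White can force the target in 2 moves from there.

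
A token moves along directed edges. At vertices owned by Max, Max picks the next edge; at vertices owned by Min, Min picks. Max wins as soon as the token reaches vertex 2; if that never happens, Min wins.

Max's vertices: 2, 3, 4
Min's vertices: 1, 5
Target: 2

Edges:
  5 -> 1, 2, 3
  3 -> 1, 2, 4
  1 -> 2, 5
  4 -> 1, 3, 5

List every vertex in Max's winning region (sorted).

A0 = {2}
A1: add {3} — 3 (Max) has 3→2.
A2: add {4} — 4 (Max) has 4→3.
A3 = A2; e.g. 1 (Min) can still go to 5. Fixed point.
Max's winning region = {2, 3, 4}.

2, 3, 4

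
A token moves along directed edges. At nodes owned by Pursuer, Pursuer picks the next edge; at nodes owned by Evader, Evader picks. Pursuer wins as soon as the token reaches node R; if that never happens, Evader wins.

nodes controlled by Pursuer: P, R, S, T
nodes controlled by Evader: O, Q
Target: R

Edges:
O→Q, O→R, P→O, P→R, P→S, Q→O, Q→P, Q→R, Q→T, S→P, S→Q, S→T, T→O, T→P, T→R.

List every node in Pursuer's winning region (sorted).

P, R, S, T

A0 = {R}
A1: add {P, T} — P (Pursuer) has P→R; T (Pursuer) has T→R.
A2: add {S} — S (Pursuer) has S→P.
A3 = A2; e.g. O (Evader) can still go to Q. Fixed point.
Pursuer's winning region = {P, R, S, T}.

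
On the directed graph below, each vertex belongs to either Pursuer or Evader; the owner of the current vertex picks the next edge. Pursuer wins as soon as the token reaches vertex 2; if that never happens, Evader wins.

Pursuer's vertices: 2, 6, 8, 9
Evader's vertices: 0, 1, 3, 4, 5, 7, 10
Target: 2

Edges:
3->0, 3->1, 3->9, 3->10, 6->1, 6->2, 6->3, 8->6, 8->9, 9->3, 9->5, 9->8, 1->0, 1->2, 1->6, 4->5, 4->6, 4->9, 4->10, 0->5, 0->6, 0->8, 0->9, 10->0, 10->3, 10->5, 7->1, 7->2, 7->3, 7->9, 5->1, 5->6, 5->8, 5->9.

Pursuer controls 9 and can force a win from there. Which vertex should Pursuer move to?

A0 = {2}
A1: add {6} — 6 (Pursuer) has 6→2.
A2: add {8} — 8 (Pursuer) has 8→6.
A3: add {9} — 9 (Pursuer) has 9→8.
A4 = A3; e.g. 0 (Evader) can still go to 5. Fixed point.
From 9, successor 8 is in the attractor (rank 2); the other successors 3, 5 are not.

8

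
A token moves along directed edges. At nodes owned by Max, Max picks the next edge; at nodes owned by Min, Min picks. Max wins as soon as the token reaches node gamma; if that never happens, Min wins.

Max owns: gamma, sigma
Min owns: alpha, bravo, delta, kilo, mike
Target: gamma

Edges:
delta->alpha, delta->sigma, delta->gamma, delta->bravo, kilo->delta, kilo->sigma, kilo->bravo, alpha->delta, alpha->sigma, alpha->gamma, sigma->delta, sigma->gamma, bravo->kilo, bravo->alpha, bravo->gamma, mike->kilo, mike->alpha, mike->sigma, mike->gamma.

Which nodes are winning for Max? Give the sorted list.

A0 = {gamma}
A1: add {sigma} — sigma (Max) has sigma→gamma.
A2 = A1; e.g. delta (Min) can still go to alpha. Fixed point.
Max's winning region = {gamma, sigma}.

gamma, sigma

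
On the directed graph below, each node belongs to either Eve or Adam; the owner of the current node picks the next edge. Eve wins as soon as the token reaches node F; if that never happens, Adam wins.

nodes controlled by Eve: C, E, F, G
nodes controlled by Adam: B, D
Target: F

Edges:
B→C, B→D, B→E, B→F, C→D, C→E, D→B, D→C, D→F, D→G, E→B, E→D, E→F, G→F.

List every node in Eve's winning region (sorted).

A0 = {F}
A1: add {E, G} — E (Eve) has E→F; G (Eve) has G→F.
A2: add {C} — C (Eve) has C→E.
A3 = A2; e.g. B (Adam) can still go to D. Fixed point.
Eve's winning region = {C, E, F, G}.

C, E, F, G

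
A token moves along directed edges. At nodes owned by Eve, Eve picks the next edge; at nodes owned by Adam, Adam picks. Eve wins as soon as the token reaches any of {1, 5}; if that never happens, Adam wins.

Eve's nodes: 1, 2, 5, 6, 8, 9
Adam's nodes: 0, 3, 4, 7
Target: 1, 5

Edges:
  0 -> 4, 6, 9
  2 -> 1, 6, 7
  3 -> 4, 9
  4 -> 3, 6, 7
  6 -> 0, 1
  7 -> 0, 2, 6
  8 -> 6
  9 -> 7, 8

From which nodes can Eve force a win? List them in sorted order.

1, 2, 5, 6, 8, 9

A0 = {1, 5}
A1: add {2, 6} — 2 (Eve) has 2→1; 6 (Eve) has 6→1.
A2: add {8} — 8 (Eve) has 8→6.
A3: add {9} — 9 (Eve) has 9→8.
A4 = A3; e.g. 0 (Adam) can still go to 4. Fixed point.
Eve's winning region = {1, 2, 5, 6, 8, 9}.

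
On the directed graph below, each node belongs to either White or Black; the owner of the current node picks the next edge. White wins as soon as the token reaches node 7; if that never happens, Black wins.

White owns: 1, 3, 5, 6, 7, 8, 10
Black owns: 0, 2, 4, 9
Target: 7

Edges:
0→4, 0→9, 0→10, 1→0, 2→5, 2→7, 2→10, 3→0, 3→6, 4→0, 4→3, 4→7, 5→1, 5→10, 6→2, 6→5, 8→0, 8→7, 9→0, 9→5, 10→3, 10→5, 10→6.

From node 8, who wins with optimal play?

White

A0 = {7}
A1: add {8} — 8 (White) has 8→7.
A2 = A1; e.g. 0 (Black) can still go to 4. Fixed point.
8 ∈ A1, so White can force the target.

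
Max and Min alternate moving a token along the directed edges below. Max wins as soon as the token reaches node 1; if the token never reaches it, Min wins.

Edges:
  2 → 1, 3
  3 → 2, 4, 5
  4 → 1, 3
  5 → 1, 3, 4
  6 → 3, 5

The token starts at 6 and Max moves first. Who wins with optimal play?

Max

Track states (vertex, player-to-move).
A0 = {(1,Max), (1,Min)}
A1: add {(2,Max), (4,Max), (5,Max)}.
A2: add {(3,Min)}.
A3: add {(6,Max)}.
(6,Max) ∈ A3 ⇒ Max forces the target.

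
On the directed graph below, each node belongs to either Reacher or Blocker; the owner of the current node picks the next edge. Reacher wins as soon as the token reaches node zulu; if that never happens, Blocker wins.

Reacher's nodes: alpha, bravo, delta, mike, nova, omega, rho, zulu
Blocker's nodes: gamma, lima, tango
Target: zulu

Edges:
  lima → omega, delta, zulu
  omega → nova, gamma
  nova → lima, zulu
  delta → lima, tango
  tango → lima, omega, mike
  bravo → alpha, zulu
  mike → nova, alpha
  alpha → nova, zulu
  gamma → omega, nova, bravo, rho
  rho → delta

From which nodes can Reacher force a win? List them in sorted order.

alpha, bravo, mike, nova, omega, zulu

A0 = {zulu}
A1: add {alpha, bravo, nova} — nova (Reacher) has nova→zulu; bravo (Reacher) has bravo→zulu; alpha (Reacher) has alpha→zulu.
A2: add {mike, omega} — omega (Reacher) has omega→nova; mike (Reacher) has mike→nova.
A3 = A2; e.g. lima (Blocker) can still go to delta. Fixed point.
Reacher's winning region = {alpha, bravo, mike, nova, omega, zulu}.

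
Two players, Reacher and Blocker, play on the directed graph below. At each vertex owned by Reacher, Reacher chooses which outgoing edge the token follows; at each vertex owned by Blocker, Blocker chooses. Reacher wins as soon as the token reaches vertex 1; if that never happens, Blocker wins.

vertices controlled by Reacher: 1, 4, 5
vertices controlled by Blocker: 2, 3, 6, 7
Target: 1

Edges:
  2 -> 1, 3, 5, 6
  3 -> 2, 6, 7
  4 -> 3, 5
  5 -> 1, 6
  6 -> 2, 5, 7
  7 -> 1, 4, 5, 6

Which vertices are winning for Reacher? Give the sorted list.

A0 = {1}
A1: add {5} — 5 (Reacher) has 5→1.
A2: add {4} — 4 (Reacher) has 4→5.
A3 = A2; e.g. 2 (Blocker) can still go to 3. Fixed point.
Reacher's winning region = {1, 4, 5}.

1, 4, 5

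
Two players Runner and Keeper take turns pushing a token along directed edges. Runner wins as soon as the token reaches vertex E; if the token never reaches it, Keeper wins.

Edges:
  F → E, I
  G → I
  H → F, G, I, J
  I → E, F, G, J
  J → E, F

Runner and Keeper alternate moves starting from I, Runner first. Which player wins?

Runner

Track states (vertex, player-to-move).
A0 = {(E,Runner), (E,Keeper)}
A1: add {(F,Runner), (I,Runner), (J,Runner)}.
(I,Runner) ∈ A1 ⇒ Runner forces the target.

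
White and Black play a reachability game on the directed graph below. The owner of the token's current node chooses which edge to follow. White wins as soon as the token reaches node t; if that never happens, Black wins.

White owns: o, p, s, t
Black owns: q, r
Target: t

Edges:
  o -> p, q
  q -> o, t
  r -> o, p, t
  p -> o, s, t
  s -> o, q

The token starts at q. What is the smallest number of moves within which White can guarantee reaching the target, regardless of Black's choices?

3

A0 = {t}
A1: add {p} — p (White) has p→t.
A2: add {o} — o (White) has o→p.
A3: add {q, r, s} — q (Black): all of {o, t} already in; r (Black): all of {o, p, t} already in; s (White) has s→o.
A3 = all vertices. Fixed point.
q enters the attractor at level 3, so White can force the target in 3 moves from there.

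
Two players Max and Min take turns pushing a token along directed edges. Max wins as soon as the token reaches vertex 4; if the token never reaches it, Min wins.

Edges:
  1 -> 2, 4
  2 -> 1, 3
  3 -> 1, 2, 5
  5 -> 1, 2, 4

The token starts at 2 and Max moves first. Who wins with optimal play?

Track states (vertex, player-to-move).
A0 = {(4,Max), (4,Min)}
A1: add {(1,Max), (5,Max)}.
A2 = A1; e.g. (1,Min) stays out. (2,Max) never enters ⇒ Min avoids the target.

Min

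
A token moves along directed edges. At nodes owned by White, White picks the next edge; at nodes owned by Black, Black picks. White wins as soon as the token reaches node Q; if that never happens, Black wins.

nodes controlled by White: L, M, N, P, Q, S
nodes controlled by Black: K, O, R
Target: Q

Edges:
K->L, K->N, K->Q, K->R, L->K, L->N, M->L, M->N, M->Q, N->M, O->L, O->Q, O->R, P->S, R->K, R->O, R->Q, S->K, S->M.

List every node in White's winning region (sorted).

L, M, N, P, Q, S

A0 = {Q}
A1: add {M} — M (White) has M→Q.
A2: add {N, S} — N (White) has N→M; S (White) has S→M.
A3: add {L, P} — L (White) has L→N; P (White) has P→S.
A4 = A3; e.g. K (Black) can still go to R. Fixed point.
White's winning region = {L, M, N, P, Q, S}.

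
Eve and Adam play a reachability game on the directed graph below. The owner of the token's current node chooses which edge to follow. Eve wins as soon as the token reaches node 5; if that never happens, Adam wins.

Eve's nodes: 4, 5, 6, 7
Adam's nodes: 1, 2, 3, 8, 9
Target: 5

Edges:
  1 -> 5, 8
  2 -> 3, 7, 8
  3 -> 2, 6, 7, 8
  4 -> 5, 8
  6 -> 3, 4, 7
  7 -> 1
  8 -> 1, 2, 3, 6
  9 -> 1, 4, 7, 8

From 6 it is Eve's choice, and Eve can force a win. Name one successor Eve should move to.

A0 = {5}
A1: add {4} — 4 (Eve) has 4→5.
A2: add {6} — 6 (Eve) has 6→4.
A3 = A2; e.g. 1 (Adam) can still go to 8. Fixed point.
From 6, successor 4 is in the attractor (rank 1); the other successors 3, 7 are not.

4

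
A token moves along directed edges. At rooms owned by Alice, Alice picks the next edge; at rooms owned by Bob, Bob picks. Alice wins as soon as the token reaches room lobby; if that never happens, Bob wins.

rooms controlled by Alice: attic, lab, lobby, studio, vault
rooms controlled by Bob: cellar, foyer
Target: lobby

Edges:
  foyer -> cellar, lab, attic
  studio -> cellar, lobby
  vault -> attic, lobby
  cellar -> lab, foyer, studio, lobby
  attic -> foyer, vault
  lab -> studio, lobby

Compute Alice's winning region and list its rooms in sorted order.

attic, lab, lobby, studio, vault

A0 = {lobby}
A1: add {lab, studio, vault} — lab (Alice) has lab→lobby; vault (Alice) has vault→lobby; studio (Alice) has studio→lobby.
A2: add {attic} — attic (Alice) has attic→vault.
A3 = A2; e.g. cellar (Bob) can still go to foyer. Fixed point.
Alice's winning region = {attic, lab, lobby, studio, vault}.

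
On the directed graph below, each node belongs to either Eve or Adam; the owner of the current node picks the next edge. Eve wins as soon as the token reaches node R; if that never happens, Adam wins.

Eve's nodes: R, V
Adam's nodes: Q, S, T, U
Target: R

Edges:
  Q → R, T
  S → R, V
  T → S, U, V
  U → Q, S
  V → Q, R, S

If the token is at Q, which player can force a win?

Adam

A0 = {R}
A1: add {V} — V (Eve) has V→R.
A2: add {S} — S (Adam): all of {R, V} already in.
A3 = A2; e.g. Q (Adam) can still go to T. Fixed point.
Q never enters the attractor, so Adam can avoid the target forever.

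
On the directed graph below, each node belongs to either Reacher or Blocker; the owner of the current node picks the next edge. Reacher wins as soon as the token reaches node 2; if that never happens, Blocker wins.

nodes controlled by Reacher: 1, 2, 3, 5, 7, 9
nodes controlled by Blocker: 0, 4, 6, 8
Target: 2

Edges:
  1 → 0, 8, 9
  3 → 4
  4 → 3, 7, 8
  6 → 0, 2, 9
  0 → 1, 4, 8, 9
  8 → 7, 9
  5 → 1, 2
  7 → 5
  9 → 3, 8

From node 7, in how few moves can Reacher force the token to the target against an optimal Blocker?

2

A0 = {2}
A1: add {5} — 5 (Reacher) has 5→2.
A2: add {7} — 7 (Reacher) has 7→5.
A3 = A2; e.g. 0 (Blocker) can still go to 1. Fixed point.
7 enters the attractor at level 2, so Reacher can force the target in 2 moves from there.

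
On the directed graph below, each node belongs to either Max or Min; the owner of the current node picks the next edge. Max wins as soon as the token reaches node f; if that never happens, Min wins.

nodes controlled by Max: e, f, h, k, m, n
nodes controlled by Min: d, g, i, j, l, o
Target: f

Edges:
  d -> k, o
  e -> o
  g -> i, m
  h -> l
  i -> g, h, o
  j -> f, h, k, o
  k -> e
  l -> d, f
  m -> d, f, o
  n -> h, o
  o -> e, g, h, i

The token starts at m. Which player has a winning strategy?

Max

A0 = {f}
A1: add {m} — m (Max) has m→f.
A2 = A1; e.g. d (Min) can still go to k. Fixed point.
m ∈ A1, so Max can force the target.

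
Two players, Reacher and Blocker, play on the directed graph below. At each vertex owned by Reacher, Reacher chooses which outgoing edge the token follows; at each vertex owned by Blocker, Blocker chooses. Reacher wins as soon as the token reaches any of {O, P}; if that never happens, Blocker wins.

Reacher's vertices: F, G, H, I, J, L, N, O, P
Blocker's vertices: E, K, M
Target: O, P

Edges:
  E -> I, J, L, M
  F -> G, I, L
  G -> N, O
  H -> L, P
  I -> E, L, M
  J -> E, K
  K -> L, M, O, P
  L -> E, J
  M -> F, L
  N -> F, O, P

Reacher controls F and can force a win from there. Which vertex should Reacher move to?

A0 = {O, P}
A1: add {G, H, N} — G (Reacher) has G→O; H (Reacher) has H→P; N (Reacher) has N→O.
A2: add {F} — F (Reacher) has F→G.
A3 = A2; e.g. E (Blocker) can still go to I. Fixed point.
From F, successor G is in the attractor (rank 1); the other successors I, L are not.

G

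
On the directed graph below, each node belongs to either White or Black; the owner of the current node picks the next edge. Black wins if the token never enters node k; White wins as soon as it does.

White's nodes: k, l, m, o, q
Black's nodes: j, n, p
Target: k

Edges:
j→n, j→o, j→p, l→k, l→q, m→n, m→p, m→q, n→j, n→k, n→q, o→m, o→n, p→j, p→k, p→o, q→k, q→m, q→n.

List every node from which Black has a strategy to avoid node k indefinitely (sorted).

A0 = {k}
A1: add {l, q} — l (White) has l→k; q (White) has q→k.
A2: add {m} — m (White) has m→q.
A3: add {o} — o (White) has o→m.
A4 = A3; e.g. j (Black) can still go to n. Fixed point.
White's attractor = {k, l, m, o, q}; Black avoids the target exactly from the complement.

j, n, p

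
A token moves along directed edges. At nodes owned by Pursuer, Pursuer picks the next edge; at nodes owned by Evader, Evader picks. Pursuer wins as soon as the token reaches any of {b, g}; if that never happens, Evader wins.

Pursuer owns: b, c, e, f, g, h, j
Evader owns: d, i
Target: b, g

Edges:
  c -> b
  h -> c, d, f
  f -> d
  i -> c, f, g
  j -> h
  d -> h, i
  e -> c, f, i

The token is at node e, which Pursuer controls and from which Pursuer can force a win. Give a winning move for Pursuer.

c

A0 = {b, g}
A1: add {c} — c (Pursuer) has c→b.
A2: add {e, h} — e (Pursuer) has e→c; h (Pursuer) has h→c.
A3: add {j} — j (Pursuer) has j→h.
A4 = A3; e.g. d (Evader) can still go to i. Fixed point.
From e, successor c is in the attractor (rank 1); the other successors f, i are not.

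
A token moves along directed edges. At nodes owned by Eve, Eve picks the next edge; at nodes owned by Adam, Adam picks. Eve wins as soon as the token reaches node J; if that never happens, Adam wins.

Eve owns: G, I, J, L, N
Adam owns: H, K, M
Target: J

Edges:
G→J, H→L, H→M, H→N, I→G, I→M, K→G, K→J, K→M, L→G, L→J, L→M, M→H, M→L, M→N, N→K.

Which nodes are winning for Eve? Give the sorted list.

G, I, J, L

A0 = {J}
A1: add {G, L} — G (Eve) has G→J; L (Eve) has L→J.
A2: add {I} — I (Eve) has I→G.
A3 = A2; e.g. H (Adam) can still go to M. Fixed point.
Eve's winning region = {G, I, J, L}.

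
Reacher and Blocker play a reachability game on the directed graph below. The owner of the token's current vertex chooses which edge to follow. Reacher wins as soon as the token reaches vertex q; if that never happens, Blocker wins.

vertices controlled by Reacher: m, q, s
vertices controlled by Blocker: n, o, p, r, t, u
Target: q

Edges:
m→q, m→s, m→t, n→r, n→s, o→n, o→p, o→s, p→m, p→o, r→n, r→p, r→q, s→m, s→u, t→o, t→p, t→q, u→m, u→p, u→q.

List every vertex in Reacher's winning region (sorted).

m, q, s

A0 = {q}
A1: add {m} — m (Reacher) has m→q.
A2: add {s} — s (Reacher) has s→m.
A3 = A2; e.g. n (Blocker) can still go to r. Fixed point.
Reacher's winning region = {m, q, s}.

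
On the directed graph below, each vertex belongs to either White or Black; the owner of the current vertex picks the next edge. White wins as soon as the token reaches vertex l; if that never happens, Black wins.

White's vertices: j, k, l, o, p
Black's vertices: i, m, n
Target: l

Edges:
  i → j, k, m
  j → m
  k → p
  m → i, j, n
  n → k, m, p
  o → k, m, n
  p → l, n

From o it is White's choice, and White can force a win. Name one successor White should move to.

k

A0 = {l}
A1: add {p} — p (White) has p→l.
A2: add {k} — k (White) has k→p.
A3: add {o} — o (White) has o→k.
A4 = A3; e.g. i (Black) can still go to j. Fixed point.
From o, successor k is in the attractor (rank 2); the other successors m, n are not.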